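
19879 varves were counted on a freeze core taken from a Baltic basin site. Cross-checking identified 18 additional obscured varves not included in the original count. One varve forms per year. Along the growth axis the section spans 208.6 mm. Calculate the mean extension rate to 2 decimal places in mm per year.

0.01 mm per year

After corrections the count is 19879 + 18 = 19897 varves.
208.6 mm over 19897 years gives 208.6 / 19897 ≈ 0.01 mm per year.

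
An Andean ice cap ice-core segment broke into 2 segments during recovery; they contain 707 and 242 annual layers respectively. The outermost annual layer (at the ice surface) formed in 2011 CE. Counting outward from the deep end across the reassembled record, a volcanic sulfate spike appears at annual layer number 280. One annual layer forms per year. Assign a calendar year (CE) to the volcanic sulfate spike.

Total annual layers = 707 + 242 = 949.
Between annual layer 280 and the ice surface there are 949 − 280 = 669 annual layers.
The annual layer at the ice surface is 2011 CE, so the volcanic sulfate spike dates to 2011 − 669 = 1342 CE.

1342 CE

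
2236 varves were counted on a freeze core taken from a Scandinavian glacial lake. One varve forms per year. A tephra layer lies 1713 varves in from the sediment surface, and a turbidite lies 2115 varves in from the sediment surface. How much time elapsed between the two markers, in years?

The two markers are separated by 2115 − 1713 = 402 varves.
That is 402 years at one varve per year.

402 years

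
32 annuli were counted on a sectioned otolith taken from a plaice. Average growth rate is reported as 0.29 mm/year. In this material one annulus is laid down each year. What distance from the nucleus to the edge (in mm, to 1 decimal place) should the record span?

The record spans 32 years at 0.29 mm per year.
Length ≈ 0.29 × 32 = 9.3 mm.

9.3 mm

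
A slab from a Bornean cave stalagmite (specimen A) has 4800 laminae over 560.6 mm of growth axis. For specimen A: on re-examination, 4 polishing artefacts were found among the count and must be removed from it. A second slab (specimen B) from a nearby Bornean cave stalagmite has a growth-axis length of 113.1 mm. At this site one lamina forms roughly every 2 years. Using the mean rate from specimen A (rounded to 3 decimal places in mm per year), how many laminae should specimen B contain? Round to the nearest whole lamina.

975 laminae

Specimen A: adjusted count: 4800 − 4 = 4796 laminae.
Specimen A: 4796 laminae at 2 years each span 4796 × 2 = 9592 years.
A: Mean rate = 560.6 mm / 9592 years ≈ 0.058 mm/yr.
Specimen B: 113.1 mm / 0.058 mm per year = 1950.00 years; at 2 years per lamina that is 1950.00 / 2 ≈ 975 laminae.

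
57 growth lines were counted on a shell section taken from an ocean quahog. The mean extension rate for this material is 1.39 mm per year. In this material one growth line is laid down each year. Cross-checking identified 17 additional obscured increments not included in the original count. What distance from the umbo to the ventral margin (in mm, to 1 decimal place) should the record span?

Correcting the raw count gives 57 + 17 = 74 true growth lines.
74 years at 1.39 mm/year gives 1.39 × 74 = 102.9 mm.

102.9 mm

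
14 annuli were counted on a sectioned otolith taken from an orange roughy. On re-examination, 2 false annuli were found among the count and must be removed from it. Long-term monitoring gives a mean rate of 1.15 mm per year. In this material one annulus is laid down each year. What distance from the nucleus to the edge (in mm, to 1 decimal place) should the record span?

13.8 mm

Adjusted count: 14 − 2 = 12 annuli.
Length ≈ 1.15 × 12 = 13.8 mm.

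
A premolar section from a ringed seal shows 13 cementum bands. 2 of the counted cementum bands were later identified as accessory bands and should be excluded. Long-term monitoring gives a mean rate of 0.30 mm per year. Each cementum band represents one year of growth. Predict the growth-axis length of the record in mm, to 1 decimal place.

3.3 mm

After corrections the count is 13 − 2 = 11 cementum bands.
Length ≈ 0.30 × 11 = 3.3 mm.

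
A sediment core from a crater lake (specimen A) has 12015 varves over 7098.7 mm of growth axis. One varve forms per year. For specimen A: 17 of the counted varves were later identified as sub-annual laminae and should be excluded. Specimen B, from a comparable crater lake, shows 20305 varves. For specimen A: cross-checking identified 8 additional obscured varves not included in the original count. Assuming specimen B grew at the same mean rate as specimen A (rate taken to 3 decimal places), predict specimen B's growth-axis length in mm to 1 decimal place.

Specimen A: correcting the raw count gives 12015 − 17 + 8 = 12006 true varves.
A: Mean rate = 7098.7 mm / 12006 years ≈ 0.591 mm/yr.
B's length ≈ 0.591 × 20305 = 12000.3 mm.

12000.3 mm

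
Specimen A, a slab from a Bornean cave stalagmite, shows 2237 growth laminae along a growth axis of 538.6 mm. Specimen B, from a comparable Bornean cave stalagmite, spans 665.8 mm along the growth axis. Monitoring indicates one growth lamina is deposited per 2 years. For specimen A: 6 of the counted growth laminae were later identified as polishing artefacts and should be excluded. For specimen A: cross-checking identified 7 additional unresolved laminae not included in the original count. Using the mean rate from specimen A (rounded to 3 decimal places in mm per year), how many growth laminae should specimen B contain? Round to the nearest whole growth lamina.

Specimen A: after corrections the count is 2237 − 6 + 7 = 2238 growth laminae.
Specimen A: at 2 years per growth lamina, 2238 × 2 = 4476 years.
A: Extension rate ≈ 538.6 / 4476 = 0.120 mm/year.
Specimen B: 665.8 mm / 0.120 mm per year = 5548.33 years; at 2 years per growth lamina that is 5548.33 / 2 ≈ 2774 growth laminae.

2774 growth laminae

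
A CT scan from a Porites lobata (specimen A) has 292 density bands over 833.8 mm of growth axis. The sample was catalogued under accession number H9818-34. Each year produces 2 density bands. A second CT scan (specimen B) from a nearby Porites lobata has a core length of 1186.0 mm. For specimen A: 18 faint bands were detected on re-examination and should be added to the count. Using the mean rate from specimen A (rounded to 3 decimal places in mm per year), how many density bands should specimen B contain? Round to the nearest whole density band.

Specimen A: true density band count = 292 + 18 = 310.
Specimen A: with 2 density bands per year, 310 / 2 = 155 years.
A: Mean rate = 833.8 mm / 155 years ≈ 5.379 mm/year.
B spans 1186.0 / 5.379 = 220.49 years; at 2 density bands per year that is 220.49 × 2 ≈ 441 density bands.

441 density bands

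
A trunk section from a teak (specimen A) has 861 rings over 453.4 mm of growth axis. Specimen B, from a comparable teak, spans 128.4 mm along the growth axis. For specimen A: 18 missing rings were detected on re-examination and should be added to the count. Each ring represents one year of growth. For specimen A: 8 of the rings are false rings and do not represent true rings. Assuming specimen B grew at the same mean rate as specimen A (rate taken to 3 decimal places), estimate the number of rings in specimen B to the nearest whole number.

Specimen A: true ring count = 861 − 8 + 18 = 871.
A: Extension rate ≈ 453.4 / 871 = 0.521 mm/year.
For B, 128.4 / 0.521 = 246.45 years ≈ 246 rings.

246 rings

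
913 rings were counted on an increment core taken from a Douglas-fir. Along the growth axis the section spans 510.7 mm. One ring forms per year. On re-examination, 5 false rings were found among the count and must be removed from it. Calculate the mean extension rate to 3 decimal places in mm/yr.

0.562 mm/yr

True ring count = 913 − 5 = 908.
510.7 mm over 908 years gives 510.7 / 908 ≈ 0.562 mm/yr.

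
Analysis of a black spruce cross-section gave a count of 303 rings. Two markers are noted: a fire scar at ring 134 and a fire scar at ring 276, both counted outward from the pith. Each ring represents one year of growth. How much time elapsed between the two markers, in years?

142 years

The two markers are separated by 276 − 134 = 142 rings.
That is 142 years at one ring per year.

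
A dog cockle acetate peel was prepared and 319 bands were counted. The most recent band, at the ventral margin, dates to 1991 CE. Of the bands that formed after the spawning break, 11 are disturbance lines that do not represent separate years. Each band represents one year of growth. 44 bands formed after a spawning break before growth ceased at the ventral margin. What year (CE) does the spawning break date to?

1958 CE

There are 44 bands younger than the spawning break.
44 − 11 false = 33 true bands after the spawning break.
The band at the ventral margin is 1991 CE, so the spawning break dates to 1991 − 33 = 1958 CE.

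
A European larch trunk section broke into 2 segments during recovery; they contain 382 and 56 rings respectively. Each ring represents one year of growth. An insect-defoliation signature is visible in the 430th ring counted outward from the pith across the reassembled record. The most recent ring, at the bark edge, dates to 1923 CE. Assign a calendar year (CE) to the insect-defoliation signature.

1915 CE

Total rings = 382 + 56 = 438.
Between ring 430 and the bark edge there are 438 − 430 = 8 rings.
Counting back 8 years from 1923 CE places the insect-defoliation signature in 1923 − 8 = 1915 CE.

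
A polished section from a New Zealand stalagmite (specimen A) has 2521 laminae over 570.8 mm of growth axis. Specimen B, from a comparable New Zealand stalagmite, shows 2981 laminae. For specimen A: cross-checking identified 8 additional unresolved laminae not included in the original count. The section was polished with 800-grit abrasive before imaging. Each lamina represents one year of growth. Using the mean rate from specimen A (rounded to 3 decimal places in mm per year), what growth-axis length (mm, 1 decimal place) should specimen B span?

Specimen A: true lamina count = 2521 + 8 = 2529.
A: 570.8 mm over 2529 years gives 570.8 / 2529 ≈ 0.226 mm/yr.
B's length ≈ 0.226 × 2981 = 673.7 mm.

673.7 mm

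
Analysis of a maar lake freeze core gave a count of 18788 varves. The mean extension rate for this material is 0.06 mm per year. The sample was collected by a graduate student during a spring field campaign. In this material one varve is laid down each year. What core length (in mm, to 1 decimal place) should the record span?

18788 years of growth are recorded.
Predicted length = 0.06 mm/year × 18788 years = 1127.3 mm.

1127.3 mm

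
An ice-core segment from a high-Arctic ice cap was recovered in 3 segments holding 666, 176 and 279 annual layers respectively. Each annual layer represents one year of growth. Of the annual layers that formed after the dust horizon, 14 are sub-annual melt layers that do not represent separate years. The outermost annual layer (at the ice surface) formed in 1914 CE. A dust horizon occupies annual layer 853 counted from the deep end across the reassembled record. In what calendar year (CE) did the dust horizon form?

Total annual layers = 666 + 176 + 279 = 1121.
The dust horizon sits at annual layer 853 from the deep end, so 1121 − 853 = 268 annual layers formed after it.
Removing the 14 false annual layers leaves 268 − 14 = 254 true annual layers beyond the dust horizon.
The annual layer at the ice surface is 1914 CE, so the dust horizon dates to 1914 − 254 = 1660 CE.

1660 CE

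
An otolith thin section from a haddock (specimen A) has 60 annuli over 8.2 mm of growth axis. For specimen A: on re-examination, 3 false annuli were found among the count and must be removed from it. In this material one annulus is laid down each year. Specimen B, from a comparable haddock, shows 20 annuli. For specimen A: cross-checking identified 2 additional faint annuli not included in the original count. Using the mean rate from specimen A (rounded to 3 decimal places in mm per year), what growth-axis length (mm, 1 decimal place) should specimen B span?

2.8 mm

Specimen A: adjusted count: 60 − 3 + 2 = 59 annuli.
A: Extension rate ≈ 8.2 / 59 = 0.139 mm per year.
B's length ≈ 0.139 × 20 = 2.8 mm.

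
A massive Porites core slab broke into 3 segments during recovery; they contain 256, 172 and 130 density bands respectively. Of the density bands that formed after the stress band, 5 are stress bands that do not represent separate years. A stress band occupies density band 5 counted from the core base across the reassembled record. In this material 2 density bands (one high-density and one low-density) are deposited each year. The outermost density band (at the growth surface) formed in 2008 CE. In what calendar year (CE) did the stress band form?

Total density bands = 256 + 172 + 130 = 558.
Between density band 5 and the growth surface there are 558 − 5 = 553 density bands.
Removing the 5 false density bands leaves 553 − 5 = 548 true density bands beyond the stress band.
Dividing by 2 density bands per year: 548 / 2 = 274 years.
Counting back 274 years from 2008 CE places the stress band in 2008 − 274 = 1734 CE.

1734 CE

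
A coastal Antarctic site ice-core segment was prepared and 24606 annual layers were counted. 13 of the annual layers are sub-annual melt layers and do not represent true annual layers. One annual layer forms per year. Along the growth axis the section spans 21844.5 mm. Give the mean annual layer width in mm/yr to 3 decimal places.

Correcting the raw count gives 24606 − 13 = 24593 true annual layers.
Mean rate = 21844.5 mm / 24593 years ≈ 0.888 mm/yr.

0.888 mm/yr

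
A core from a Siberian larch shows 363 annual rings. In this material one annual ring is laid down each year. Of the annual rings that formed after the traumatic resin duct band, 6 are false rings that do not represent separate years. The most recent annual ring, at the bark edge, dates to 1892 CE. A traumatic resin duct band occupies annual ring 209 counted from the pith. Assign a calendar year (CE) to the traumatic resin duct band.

The traumatic resin duct band sits at annual ring 209 from the pith, so 363 − 209 = 154 annual rings formed after it.
Removing the 6 false annual rings leaves 154 − 6 = 148 true annual rings beyond the traumatic resin duct band.
Counting back 148 years from 1892 CE places the traumatic resin duct band in 1892 − 148 = 1744 CE.

1744 CE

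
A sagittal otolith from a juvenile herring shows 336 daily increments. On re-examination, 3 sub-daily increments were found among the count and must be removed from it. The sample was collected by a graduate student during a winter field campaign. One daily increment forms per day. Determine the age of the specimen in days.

333 d

Adjusted count: 336 − 3 = 333 daily increments.
At one daily increment per day, that is 333 days.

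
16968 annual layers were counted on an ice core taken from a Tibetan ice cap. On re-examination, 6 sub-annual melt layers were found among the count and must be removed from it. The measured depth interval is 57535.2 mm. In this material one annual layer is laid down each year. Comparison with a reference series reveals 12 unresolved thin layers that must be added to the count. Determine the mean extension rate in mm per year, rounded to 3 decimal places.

3.390 mm per year

True annual layer count = 16968 − 6 + 12 = 16974.
57535.2 mm over 16974 years gives 57535.2 / 16974 ≈ 3.390 mm per year.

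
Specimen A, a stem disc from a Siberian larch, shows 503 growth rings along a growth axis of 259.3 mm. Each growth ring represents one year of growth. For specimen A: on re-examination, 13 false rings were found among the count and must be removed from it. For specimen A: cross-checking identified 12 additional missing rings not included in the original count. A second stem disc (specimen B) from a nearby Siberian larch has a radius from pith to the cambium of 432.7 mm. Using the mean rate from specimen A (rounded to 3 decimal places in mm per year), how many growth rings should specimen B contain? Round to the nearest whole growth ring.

Specimen A: correcting the raw count gives 503 − 13 + 12 = 502 true growth rings.
A: 259.3 mm over 502 years gives 259.3 / 502 ≈ 0.517 mm per year.
B spans 432.7 / 0.517 = 836.94 years ≈ 837 growth rings.

837 growth rings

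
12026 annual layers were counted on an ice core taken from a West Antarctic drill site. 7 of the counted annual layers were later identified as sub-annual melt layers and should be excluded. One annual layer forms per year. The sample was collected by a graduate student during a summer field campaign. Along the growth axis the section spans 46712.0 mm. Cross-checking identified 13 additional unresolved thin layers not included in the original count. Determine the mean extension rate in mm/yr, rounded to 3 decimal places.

3.882 mm/yr

After corrections the count is 12026 − 7 + 13 = 12032 annual layers.
Extension rate ≈ 46712.0 / 12032 = 3.882 mm/yr.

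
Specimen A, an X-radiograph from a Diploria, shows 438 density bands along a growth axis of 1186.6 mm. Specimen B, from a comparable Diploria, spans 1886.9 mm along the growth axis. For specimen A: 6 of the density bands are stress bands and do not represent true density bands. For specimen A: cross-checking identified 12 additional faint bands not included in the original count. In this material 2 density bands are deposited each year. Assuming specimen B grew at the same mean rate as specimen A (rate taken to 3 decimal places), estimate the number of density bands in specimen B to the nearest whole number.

706 density bands

Specimen A: adjusted count: 438 − 6 + 12 = 444 density bands.
Specimen A: 444 density bands at 2 per year is 444 / 2 = 222 years.
A: Mean rate = 1186.6 mm / 222 years ≈ 5.345 mm/yr.
For B, 1886.9 / 5.345 = 353.02 years; at 2 density bands per year that is 353.02 × 2 ≈ 706 density bands.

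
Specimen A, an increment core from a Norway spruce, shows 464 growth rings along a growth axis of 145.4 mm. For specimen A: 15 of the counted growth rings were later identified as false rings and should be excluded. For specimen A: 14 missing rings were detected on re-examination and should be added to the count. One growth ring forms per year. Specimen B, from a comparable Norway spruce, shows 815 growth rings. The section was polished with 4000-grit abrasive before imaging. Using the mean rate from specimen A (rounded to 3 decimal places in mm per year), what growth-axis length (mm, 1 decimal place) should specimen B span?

255.9 mm

Specimen A: after corrections the count is 464 − 15 + 14 = 463 growth rings.
A: Extension rate ≈ 145.4 / 463 = 0.314 mm/year.
B's length ≈ 0.314 × 815 = 255.9 mm.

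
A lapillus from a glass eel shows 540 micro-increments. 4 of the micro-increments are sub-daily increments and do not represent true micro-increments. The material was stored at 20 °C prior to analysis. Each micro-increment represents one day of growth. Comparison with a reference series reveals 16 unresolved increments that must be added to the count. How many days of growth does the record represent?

Adjusted count: 540 − 4 + 16 = 552 micro-increments.
One micro-increment per day makes the duration 552 days.

552 days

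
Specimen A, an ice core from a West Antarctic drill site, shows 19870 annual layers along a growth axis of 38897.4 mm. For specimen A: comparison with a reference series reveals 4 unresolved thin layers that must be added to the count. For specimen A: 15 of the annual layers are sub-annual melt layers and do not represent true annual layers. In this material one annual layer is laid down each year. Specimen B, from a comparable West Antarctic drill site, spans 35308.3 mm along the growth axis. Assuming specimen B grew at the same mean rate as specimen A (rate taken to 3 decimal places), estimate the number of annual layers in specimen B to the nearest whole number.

Specimen A: correcting the raw count gives 19870 − 15 + 4 = 19859 true annual layers.
A: 38897.4 mm over 19859 years gives 38897.4 / 19859 ≈ 1.959 mm/year.
Specimen B: 35308.3 mm / 1.959 mm per year = 18023.63 years ≈ 18024 annual layers.

18024 annual layers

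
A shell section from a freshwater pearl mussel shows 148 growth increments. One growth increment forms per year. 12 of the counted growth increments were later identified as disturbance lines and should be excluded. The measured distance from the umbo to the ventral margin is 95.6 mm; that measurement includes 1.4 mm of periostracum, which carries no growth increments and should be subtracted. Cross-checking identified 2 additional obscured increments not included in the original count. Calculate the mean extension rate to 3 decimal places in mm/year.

Correcting the raw count gives 148 − 12 + 2 = 138 true growth increments.
The growth record spans 95.6 − 1.4 = 94.2 mm.
Extension rate ≈ 94.2 / 138 = 0.683 mm/year.

0.683 mm/year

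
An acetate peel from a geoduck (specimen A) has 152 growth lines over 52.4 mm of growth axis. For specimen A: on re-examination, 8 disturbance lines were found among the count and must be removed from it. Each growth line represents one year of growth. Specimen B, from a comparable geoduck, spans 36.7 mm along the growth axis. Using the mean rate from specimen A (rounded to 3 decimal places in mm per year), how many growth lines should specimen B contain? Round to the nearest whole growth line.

101 growth lines

Specimen A: adjusted count: 152 − 8 = 144 growth lines.
A: 52.4 mm over 144 years gives 52.4 / 144 ≈ 0.364 mm/yr.
B spans 36.7 / 0.364 = 100.82 years ≈ 101 growth lines.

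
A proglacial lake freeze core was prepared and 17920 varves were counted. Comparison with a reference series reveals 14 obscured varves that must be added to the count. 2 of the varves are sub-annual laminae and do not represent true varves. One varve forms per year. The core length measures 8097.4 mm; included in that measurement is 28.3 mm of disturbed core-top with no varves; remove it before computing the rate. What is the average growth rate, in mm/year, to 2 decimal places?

True varve count = 17920 − 2 + 14 = 17932.
Net length = 8097.4 − 28.3 = 8069.1 mm.
Extension rate ≈ 8069.1 / 17932 = 0.45 mm/year.

0.45 mm/year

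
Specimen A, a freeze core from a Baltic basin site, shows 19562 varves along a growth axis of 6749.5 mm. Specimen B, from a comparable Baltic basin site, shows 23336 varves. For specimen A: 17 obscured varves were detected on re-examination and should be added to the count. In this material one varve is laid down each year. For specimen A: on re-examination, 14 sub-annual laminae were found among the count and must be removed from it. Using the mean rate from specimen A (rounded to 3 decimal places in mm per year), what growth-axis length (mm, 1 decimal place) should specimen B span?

Specimen A: after corrections the count is 19562 − 14 + 17 = 19565 varves.
A: 6749.5 mm over 19565 years gives 6749.5 / 19565 ≈ 0.345 mm/year.
Length of B = 0.345 × 23336 = 8050.9 mm.

8050.9 mm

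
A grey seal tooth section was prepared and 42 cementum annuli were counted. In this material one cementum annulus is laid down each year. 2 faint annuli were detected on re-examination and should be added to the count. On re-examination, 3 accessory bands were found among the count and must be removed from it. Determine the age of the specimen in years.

True cementum annulus count = 42 − 3 + 2 = 41.
At one cementum annulus per year, that is 41 years.

41 years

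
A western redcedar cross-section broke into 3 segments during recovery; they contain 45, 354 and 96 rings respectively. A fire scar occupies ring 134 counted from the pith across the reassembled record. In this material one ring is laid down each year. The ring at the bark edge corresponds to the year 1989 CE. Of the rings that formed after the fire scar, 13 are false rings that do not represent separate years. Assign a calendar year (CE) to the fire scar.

Total rings = 45 + 354 + 96 = 495.
495 − 134 = 361 rings lie beyond the fire scar toward the bark edge.
Removing the 13 false rings leaves 361 − 13 = 348 true rings beyond the fire scar.
The ring at the bark edge is 1989 CE, so the fire scar dates to 1989 − 348 = 1641 CE.

1641 CE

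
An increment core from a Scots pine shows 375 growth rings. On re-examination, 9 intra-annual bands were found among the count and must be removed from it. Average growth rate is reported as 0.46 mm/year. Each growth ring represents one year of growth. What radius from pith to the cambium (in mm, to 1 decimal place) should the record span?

168.4 mm

True growth ring count = 375 − 9 = 366.
Length ≈ 0.46 × 366 = 168.4 mm.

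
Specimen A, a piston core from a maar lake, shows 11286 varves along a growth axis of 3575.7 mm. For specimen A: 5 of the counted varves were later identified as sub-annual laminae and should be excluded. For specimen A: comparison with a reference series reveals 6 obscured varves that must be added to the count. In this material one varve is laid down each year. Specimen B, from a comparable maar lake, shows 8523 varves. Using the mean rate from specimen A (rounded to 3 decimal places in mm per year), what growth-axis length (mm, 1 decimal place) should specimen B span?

Specimen A: correcting the raw count gives 11286 − 5 + 6 = 11287 true varves.
A: 3575.7 mm over 11287 years gives 3575.7 / 11287 ≈ 0.317 mm per year.
Length of B = 0.317 × 8523 = 2701.8 mm.

2701.8 mm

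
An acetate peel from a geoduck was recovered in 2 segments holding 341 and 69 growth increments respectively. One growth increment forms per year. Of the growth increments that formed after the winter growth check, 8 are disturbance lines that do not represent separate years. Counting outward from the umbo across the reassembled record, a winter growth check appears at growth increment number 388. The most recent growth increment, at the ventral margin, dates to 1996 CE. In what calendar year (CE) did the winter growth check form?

1982 CE

Total growth increments = 341 + 69 = 410.
Between growth increment 388 and the ventral margin there are 410 − 388 = 22 growth increments.
Excluding 8 false growth increments: 22 − 8 = 14.
The growth increment at the ventral margin is 1996 CE, so the winter growth check dates to 1996 − 14 = 1982 CE.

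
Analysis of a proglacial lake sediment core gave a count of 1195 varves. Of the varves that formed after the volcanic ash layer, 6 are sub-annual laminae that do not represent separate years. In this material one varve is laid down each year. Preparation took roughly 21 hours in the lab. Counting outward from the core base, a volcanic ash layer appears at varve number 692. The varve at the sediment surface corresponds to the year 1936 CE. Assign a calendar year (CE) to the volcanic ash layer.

1439 CE

1195 − 692 = 503 varves lie beyond the volcanic ash layer toward the sediment surface.
Excluding 6 false varves: 503 − 6 = 497.
1936 − 497 = 1439 CE.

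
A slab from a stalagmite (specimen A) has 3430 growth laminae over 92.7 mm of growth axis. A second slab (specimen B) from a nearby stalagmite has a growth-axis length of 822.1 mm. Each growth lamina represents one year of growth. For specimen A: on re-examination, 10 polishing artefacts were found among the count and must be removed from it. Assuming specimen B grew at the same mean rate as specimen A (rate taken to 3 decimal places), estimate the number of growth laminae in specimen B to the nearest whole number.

30448 growth laminae

Specimen A: adjusted count: 3430 − 10 = 3420 growth laminae.
A: Mean rate = 92.7 mm / 3420 years ≈ 0.027 mm/yr.
B spans 822.1 / 0.027 = 30448.15 years ≈ 30448 growth laminae.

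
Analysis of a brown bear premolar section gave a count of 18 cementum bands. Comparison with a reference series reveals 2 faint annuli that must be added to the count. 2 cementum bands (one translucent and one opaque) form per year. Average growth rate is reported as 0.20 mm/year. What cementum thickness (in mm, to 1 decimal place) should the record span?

2.0 mm

After corrections the count is 18 + 2 = 20 cementum bands.
Dividing by 2 cementum bands per year: 20 / 2 = 10 years.
10 years at 0.20 mm/year gives 0.20 × 10 = 2.0 mm.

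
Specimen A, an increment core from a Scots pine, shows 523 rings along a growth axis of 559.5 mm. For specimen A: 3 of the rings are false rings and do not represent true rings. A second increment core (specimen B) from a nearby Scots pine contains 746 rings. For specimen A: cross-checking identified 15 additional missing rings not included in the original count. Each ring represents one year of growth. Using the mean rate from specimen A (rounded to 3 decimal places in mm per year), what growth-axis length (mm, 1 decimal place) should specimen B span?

Specimen A: true ring count = 523 − 3 + 15 = 535.
A: Mean rate = 559.5 mm / 535 years ≈ 1.046 mm/yr.
For B, 1.046 mm/year × 746 years = 780.3 mm.

780.3 mm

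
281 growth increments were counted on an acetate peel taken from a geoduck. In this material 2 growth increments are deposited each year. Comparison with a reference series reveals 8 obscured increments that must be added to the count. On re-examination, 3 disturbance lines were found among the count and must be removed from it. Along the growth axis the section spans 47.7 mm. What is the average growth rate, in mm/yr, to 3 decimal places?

0.334 mm/yr

After corrections the count is 281 − 3 + 8 = 286 growth increments.
With 2 growth increments per year, 286 / 2 = 143 years.
Extension rate ≈ 47.7 / 143 = 0.334 mm/yr.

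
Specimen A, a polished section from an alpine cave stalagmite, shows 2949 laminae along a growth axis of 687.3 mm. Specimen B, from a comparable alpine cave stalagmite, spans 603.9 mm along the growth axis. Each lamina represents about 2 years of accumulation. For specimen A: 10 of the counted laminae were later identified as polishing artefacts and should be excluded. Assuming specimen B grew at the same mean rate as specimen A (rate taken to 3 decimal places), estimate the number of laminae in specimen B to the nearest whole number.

Specimen A: correcting the raw count gives 2949 − 10 = 2939 true laminae.
Specimen A: multiplying by 2 years per lamina: 2939 × 2 = 5878 years.
A: Mean rate = 687.3 mm / 5878 years ≈ 0.117 mm/yr.
Specimen B: 603.9 mm / 0.117 mm per year = 5161.54 years; at 2 years per lamina that is 5161.54 / 2 ≈ 2581 laminae.

2581 laminae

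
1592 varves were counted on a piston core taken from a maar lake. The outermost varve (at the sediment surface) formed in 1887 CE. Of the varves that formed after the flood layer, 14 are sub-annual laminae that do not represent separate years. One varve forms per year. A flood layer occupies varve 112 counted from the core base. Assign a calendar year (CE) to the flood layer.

1592 − 112 = 1480 varves lie beyond the flood layer toward the sediment surface.
1480 − 14 false = 1466 true varves after the flood layer.
Counting back 1466 years from 1887 CE places the flood layer in 1887 − 1466 = 421 CE.

421 CE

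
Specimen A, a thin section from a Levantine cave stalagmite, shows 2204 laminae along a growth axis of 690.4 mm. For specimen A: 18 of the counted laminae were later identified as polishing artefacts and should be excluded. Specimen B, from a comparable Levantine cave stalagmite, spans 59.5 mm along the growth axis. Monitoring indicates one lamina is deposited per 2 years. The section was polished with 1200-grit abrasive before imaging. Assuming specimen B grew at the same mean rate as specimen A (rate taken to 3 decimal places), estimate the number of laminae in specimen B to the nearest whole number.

188 laminae

Specimen A: after corrections the count is 2204 − 18 = 2186 laminae.
Specimen A: 2186 laminae at 2 years each span 2186 × 2 = 4372 years.
A: Mean rate = 690.4 mm / 4372 years ≈ 0.158 mm per year.
B spans 59.5 / 0.158 = 376.58 years; at 2 years per lamina that is 376.58 / 2 ≈ 188 laminae.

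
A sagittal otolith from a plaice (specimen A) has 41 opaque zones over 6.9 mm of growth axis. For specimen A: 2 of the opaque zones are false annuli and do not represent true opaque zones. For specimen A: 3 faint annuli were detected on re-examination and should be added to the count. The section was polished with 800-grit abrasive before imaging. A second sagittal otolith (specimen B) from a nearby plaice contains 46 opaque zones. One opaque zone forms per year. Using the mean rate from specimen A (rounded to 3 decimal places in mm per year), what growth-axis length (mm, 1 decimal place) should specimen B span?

Specimen A: adjusted count: 41 − 2 + 3 = 42 opaque zones.
A: 6.9 mm over 42 years gives 6.9 / 42 ≈ 0.164 mm/year.
B's length ≈ 0.164 × 46 = 7.5 mm.

7.5 mm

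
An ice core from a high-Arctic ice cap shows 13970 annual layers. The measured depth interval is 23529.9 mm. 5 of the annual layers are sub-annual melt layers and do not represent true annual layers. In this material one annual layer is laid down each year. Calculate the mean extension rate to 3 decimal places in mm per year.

Adjusted count: 13970 − 5 = 13965 annual layers.
Extension rate ≈ 23529.9 / 13965 = 1.685 mm per year.

1.685 mm per year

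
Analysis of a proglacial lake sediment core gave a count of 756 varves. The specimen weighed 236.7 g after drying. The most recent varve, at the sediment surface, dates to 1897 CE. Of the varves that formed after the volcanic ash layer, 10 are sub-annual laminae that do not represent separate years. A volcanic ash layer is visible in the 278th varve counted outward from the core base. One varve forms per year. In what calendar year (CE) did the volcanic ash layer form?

1429 CE

Between varve 278 and the sediment surface there are 756 − 278 = 478 varves.
Removing the 10 false varves leaves 478 − 10 = 468 true varves beyond the volcanic ash layer.
The varve at the sediment surface is 1897 CE, so the volcanic ash layer dates to 1897 − 468 = 1429 CE.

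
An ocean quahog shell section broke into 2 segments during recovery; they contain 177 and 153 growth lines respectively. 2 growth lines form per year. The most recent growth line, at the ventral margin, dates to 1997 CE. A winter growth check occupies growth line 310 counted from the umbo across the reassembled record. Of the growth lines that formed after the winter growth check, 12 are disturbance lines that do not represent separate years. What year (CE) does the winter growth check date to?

1993 CE

Total growth lines = 177 + 153 = 330.
The winter growth check sits at growth line 310 from the umbo, so 330 − 310 = 20 growth lines formed after it.
Excluding 12 false growth lines: 20 − 12 = 8.
Dividing by 2 growth lines per year: 8 / 2 = 4 years.
Counting back 4 years from 1997 CE places the winter growth check in 1997 − 4 = 1993 CE.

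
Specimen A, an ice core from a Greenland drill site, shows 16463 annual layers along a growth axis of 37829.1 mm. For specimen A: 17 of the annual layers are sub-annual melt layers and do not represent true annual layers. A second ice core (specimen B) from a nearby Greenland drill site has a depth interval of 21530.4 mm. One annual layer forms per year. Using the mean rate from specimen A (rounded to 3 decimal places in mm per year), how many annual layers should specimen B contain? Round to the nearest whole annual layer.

Specimen A: true annual layer count = 16463 − 17 = 16446.
A: 37829.1 mm over 16446 years gives 37829.1 / 16446 ≈ 2.300 mm/year.
For B, 21530.4 / 2.300 = 9361.04 years ≈ 9361 annual layers.

9361 annual layers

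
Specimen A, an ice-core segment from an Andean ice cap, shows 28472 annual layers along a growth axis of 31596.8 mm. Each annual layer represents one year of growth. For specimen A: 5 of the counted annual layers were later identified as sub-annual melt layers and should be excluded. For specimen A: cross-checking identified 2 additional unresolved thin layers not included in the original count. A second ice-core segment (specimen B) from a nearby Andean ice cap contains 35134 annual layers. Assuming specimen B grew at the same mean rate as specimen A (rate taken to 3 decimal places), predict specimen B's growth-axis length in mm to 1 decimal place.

38998.7 mm

Specimen A: true annual layer count = 28472 − 5 + 2 = 28469.
A: Mean rate = 31596.8 mm / 28469 years ≈ 1.110 mm per year.
B's length ≈ 1.110 × 35134 = 38998.7 mm.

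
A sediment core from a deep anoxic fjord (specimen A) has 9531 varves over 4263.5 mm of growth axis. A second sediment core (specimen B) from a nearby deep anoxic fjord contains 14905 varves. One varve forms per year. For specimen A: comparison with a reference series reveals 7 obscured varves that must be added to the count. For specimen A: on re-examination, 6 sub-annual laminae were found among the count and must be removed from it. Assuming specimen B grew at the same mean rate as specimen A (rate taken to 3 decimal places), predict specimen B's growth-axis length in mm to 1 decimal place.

Specimen A: adjusted count: 9531 − 6 + 7 = 9532 varves.
A: Extension rate ≈ 4263.5 / 9532 = 0.447 mm/yr.
Length of B = 0.447 × 14905 = 6662.5 mm.

6662.5 mm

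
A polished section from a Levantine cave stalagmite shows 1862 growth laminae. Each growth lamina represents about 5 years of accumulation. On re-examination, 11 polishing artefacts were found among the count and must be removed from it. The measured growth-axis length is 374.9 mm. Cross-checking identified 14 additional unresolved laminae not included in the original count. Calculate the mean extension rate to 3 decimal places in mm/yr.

Adjusted count: 1862 − 11 + 14 = 1865 growth laminae.
1865 growth laminae at 5 years each span 1865 × 5 = 9325 years.
Extension rate ≈ 374.9 / 9325 = 0.040 mm/yr.

0.040 mm/yr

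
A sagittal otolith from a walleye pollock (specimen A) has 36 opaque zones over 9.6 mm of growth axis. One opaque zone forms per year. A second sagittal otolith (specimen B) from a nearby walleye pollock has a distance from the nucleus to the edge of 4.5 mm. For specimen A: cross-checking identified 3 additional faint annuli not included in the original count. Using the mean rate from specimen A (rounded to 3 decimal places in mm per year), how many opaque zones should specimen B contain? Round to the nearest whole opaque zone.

Specimen A: adjusted count: 36 + 3 = 39 opaque zones.
A: Mean rate = 9.6 mm / 39 years ≈ 0.246 mm per year.
B spans 4.5 / 0.246 = 18.29 years ≈ 18 opaque zones.

18 opaque zones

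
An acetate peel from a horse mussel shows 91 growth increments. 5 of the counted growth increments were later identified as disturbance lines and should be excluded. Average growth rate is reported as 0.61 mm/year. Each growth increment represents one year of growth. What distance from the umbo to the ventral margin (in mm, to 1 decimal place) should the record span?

52.5 mm

Correcting the raw count gives 91 − 5 = 86 true growth increments.
Length ≈ 0.61 × 86 = 52.5 mm.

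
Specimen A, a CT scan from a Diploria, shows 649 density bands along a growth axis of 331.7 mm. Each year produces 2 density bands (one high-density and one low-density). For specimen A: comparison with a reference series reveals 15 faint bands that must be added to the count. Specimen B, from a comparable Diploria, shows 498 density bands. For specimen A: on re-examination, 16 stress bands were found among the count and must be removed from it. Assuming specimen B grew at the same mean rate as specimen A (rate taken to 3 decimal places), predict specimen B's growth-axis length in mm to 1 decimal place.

Specimen A: adjusted count: 649 − 16 + 15 = 648 density bands.
Specimen A: dividing by 2 density bands per year: 648 / 2 = 324 years.
A: 331.7 mm over 324 years gives 331.7 / 324 ≈ 1.024 mm/yr.
Specimen B: 498 density bands at 2 per year is 498 / 2 = 249 years. B's length ≈ 1.024 × 249 = 255.0 mm.

255.0 mm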